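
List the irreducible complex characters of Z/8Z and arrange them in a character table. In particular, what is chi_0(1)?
Character table of Z/8Z (irreps indexed chi_0,...,chi_7 with chi_k(m) = zeta_8^(k*m), zeta_8 = exp(2*pi*i/8)):
  irrep \ class  {0} (size 1)  {1} (size 1)    {2} (size 1)  {3} (size 1)    {4} (size 1)  {5} (size 1)    {6} (size 1)  {7} (size 1)  
  chi_0          1             1               1             1               1             1               1             1             
  chi_1          1             exp(I*pi/4)     I             exp(3*I*pi/4)   -1            exp(-3*I*pi/4)  -I            exp(-I*pi/4)  
  chi_2          1             I               -1            -I              1             I               -1            -I            
  chi_3          1             exp(3*I*pi/4)   -I            exp(I*pi/4)     -1            exp(-I*pi/4)    I             exp(-3*I*pi/4)
  chi_4          1             -1              1             -1              1             -1              1             -1            
  chi_5          1             exp(-3*I*pi/4)  I             exp(-I*pi/4)    -1            exp(I*pi/4)     -I            exp(3*I*pi/4) 
  chi_6          1             -I              -1            I               1             -I              -1            I             
  chi_7          1             exp(-I*pi/4)    -I            exp(-3*I*pi/4)  -1            exp(3*I*pi/4)   I             exp(I*pi/4)   

Spot check: chi_0(1) = zeta_8^(0*1) = zeta_8^0 = 1.

Justification: Z/8Z is abelian, so all 8 irreducible complex representations are 1-dimensional. They are given by chi_k(m) = zeta_8^(k*m) for k = 0,...,7. Row orthogonality: sum_m chi_k(m) conj(chi_l(m)) = 8 * [k = l].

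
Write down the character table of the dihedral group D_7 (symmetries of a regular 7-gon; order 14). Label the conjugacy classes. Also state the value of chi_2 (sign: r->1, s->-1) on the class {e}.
Conjugacy classes: {e} of size 1, {r^1, r^6} of size 2, {r^2, r^5} of size 2, {r^3, r^4} of size 2, {s, sr, ..., sr^6} of size 7.
Character table:
  irrep \ class              {e} (size 1)  {r^1, r^6} (size 2)  {r^2, r^5} (size 2)  {r^3, r^4} (size 2)  {s, sr, ..., sr^6} (size 7)
  chi_1 (triv)               1             1                    1                    1                    1                          
  chi_2 (sign: r->1, s->-1)  1             1                    1                    1                    -1                         
  chi_3 (2d, j=1)            2             2*cos(2*pi/7)        -2*cos(3*pi/7)       -2*cos(pi/7)         0                          
  chi_4 (2d, j=2)            2             -2*cos(3*pi/7)       -2*cos(pi/7)         2*cos(2*pi/7)        0                          
  chi_5 (2d, j=3)            2             -2*cos(pi/7)         2*cos(2*pi/7)        -2*cos(3*pi/7)       0                          

Spot check: chi_2 (sign: r->1, s->-1) on {e} = 1.

Derivation: D_7 has order 2*7 = 14 with 5 conjugacy classes, hence 5 irreducibles. Sum of squared dims 1 + 1 + 4 + 4 + 4 = 14 = |G|. Linear characters come from the abelianisation; the 2-dimensional irreps have character r^k -> 2*cos(2*pi*j*k/7), reflections -> 0.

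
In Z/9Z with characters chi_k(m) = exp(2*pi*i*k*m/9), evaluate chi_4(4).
chi_4(4) = zeta_9^16 = exp(-4*I*pi/9)

chi_4(4) = zeta_9^(4*4) = zeta_9^16. Since zeta_9^9 = 1, this equals zeta_9^7 = exp(2*pi*i*7/9) = exp(-4*I*pi/9).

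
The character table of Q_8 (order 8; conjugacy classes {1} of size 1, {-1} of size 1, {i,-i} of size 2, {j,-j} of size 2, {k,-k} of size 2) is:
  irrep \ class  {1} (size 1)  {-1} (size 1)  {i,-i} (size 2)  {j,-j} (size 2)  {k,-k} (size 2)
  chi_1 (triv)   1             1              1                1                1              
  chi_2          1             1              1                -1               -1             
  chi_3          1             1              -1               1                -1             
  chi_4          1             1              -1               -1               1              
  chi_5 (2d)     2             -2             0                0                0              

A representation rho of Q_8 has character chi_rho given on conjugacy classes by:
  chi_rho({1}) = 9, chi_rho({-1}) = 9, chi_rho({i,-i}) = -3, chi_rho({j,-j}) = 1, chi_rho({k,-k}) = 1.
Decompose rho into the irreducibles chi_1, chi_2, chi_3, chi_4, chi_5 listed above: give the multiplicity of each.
Multiplicities: chi_1: 2, chi_2: 1, chi_3: 3, chi_4: 3, chi_5: 0.

Why: Use <chi_rho, chi> = (1/|G|) sum_C |C| * chi_rho(C) * conj(chi(C)) with |G| = 8 for each irreducible chi in the table:
  <chi_rho, chi_1> = (1/8)[1*(9)*conj(1) + 1*(9)*conj(1) + 2*(-3)*conj(1) + 2*(1)*conj(1) + 2*(1)*conj(1)]
      = (1/8)[(9) + (9) + (-6) + (2) + (2)] = 16/8 = 2
  <chi_rho, chi_2> = (1/8)[1*(9)*conj(1) + 1*(9)*conj(1) + 2*(-3)*conj(1) + 2*(1)*conj(-1) + 2*(1)*conj(-1)]
      = (1/8)[(9) + (9) + (-6) + (-2) + (-2)] = 8/8 = 1
  <chi_rho, chi_3> = (1/8)[1*(9)*conj(1) + 1*(9)*conj(1) + 2*(-3)*conj(-1) + 2*(1)*conj(1) + 2*(1)*conj(-1)]
      = (1/8)[(9) + (9) + (6) + (2) + (-2)] = 24/8 = 3
  <chi_rho, chi_4> = (1/8)[1*(9)*conj(1) + 1*(9)*conj(1) + 2*(-3)*conj(-1) + 2*(1)*conj(-1) + 2*(1)*conj(1)]
      = (1/8)[(9) + (9) + (6) + (-2) + (2)] = 24/8 = 3
  <chi_rho, chi_5> = (1/8)[1*(9)*conj(2) + 1*(9)*conj(-2) + 2*(-3)*conj(0) + 2*(1)*conj(0) + 2*(1)*conj(0)]
      = (1/8)[(18) + (-18) + (0) + (0) + (0)] = 0/8 = 0
Dimension check: dim(rho) = sum (mult * dim) = 2*1 + 1*1 + 3*1 + 3*1 + 0*2 = 9 = chi_rho(e) = 9.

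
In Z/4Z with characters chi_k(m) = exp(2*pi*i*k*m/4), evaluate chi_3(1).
chi_3(1) = zeta_4^3 = -I

Working: chi_3(1) = zeta_4^(3*1) = zeta_4^3. Since zeta_4^4 = 1, this equals zeta_4^3 = exp(2*pi*i*3/4) = -I.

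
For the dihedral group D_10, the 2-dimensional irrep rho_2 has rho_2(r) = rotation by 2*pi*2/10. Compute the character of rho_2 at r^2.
chi_{rho_2}(r^2) = 2*cos(2*pi*2*2/10) = -sqrt(5)/2 - 1/2

Working: rho_2(r^2) is rotation by angle 2*pi*2*2/10, whose trace is 2*cos(2*pi*2*2/10) = -sqrt(5)/2 - 1/2.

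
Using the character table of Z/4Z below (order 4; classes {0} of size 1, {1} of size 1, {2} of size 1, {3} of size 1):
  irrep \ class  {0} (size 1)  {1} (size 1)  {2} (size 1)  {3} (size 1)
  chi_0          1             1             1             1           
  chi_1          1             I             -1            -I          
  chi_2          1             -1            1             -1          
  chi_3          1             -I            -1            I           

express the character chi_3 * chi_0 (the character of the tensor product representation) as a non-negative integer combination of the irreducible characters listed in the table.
chi_3 tensor chi_0 = chi_3 (all other irreducibles have multiplicity 0).

Argument: The character of a tensor product is the pointwise product (chi_3 * chi_0)(C) = chi_3(C) * chi_0(C):
  {0}: (1)*(1), {1}: (-I)*(1), {2}: (-1)*(1), {3}: (I)*(1)
so (chi_3 * chi_0) takes values
  {0} -> 1, {1} -> -I, {2} -> -1, {3} -> I.
Now take the inner product of this character with each irreducible chi from the table, <chi_3*chi_0, chi> = (1/4) sum_C |C| (chi_3*chi_0)(C) conj(chi(C)):
  <chi_3*chi_0, chi_0> = (1/4)[1*(1)*conj(1) + 1*(-I)*conj(1) + 1*(-1)*conj(1) + 1*(I)*conj(1)]
      = (1/4)[(1) + (-I) + (-1) + (I)] = 0/4 = 0
  <chi_3*chi_0, chi_1> = (1/4)[1*(1)*conj(1) + 1*(-I)*conj(I) + 1*(-1)*conj(-1) + 1*(I)*conj(-I)]
      = (1/4)[(1) + (-1) + (1) + (-1)] = 0/4 = 0
  <chi_3*chi_0, chi_2> = (1/4)[1*(1)*conj(1) + 1*(-I)*conj(-1) + 1*(-1)*conj(1) + 1*(I)*conj(-1)]
      = (1/4)[(1) + (I) + (-1) + (-I)] = 0/4 = 0
  <chi_3*chi_0, chi_3> = (1/4)[1*(1)*conj(1) + 1*(-I)*conj(-I) + 1*(-1)*conj(-1) + 1*(I)*conj(I)]
      = (1/4)[(1) + (1) + (1) + (1)] = 4/4 = 1
(Exp terms are combined using exp(i*s)*conj(exp(i*t)) = exp(i*(s-t)), and sums of them are collapsed using the identity that for every m > 1 the m distinct m-th roots of unity sum to 0, e.g. 1 + exp(2*I*pi/3) + exp(-2*I*pi/3) = 0.)
Hence the multiplicities are chi_3: 1. Dimension check: dim(chi_3)*dim(chi_0) = 1*1 = 1 and sum (mult * dim) = 1*1 = 1.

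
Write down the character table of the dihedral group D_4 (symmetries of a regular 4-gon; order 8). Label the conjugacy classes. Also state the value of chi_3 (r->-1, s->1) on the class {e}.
Conjugacy classes: {e} of size 1, {r^2} of size 1, {r^1, r^3} of size 2, {s, sr^2, ...} of size 2, {sr, sr^3, ...} of size 2.
Character table:
  irrep \ class              {e} (size 1)  {r^2} (size 1)  {r^1, r^3} (size 2)  {s, sr^2, ...} (size 2)  {sr, sr^3, ...} (size 2)
  chi_1 (triv)               1             1               1                    1                        1                       
  chi_2 (sign: r->1, s->-1)  1             1               1                    -1                       -1                      
  chi_3 (r->-1, s->1)        1             1               -1                   1                        -1                      
  chi_4 (r->-1, s->-1)       1             1               -1                   -1                       1                       
  chi_5 (2d, j=1)            2             -2              0                    0                        0                       

Spot check: chi_3 (r->-1, s->1) on {e} = 1.

Proof sketch: D_4 has order 2*4 = 8 with 5 conjugacy classes, hence 5 irreducibles. Sum of squared dims 1 + 1 + 1 + 1 + 4 = 8 = |G|. Linear characters come from the abelianisation; the 2-dimensional irreps have character r^k -> 2*cos(2*pi*j*k/4), reflections -> 0.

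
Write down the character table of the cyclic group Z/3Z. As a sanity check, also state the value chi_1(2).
Character table of Z/3Z (irreps indexed chi_0,...,chi_2 with chi_k(m) = zeta_3^(k*m), zeta_3 = exp(2*pi*i/3)):
  irrep \ class  {0} (size 1)  {1} (size 1)    {2} (size 1)  
  chi_0          1             1               1             
  chi_1          1             exp(2*I*pi/3)   exp(-2*I*pi/3)
  chi_2          1             exp(-2*I*pi/3)  exp(2*I*pi/3) 

Spot check: chi_1(2) = zeta_3^(1*2) = zeta_3^2 = exp(-2*I*pi/3).

Solution. Z/3Z is abelian, so all 3 irreducible complex representations are 1-dimensional. They are given by chi_k(m) = zeta_3^(k*m) for k = 0,...,2. Row orthogonality: sum_m chi_k(m) conj(chi_l(m)) = 3 * [k = l].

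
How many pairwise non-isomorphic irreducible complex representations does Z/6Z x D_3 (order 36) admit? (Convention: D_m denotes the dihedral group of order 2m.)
18

Derivation: The number of irreducible complex representations of a finite group equals its number of conjugacy classes. For a direct product, #classes(G x H) = #classes(G) * #classes(H). Z/6Z has 6 classes (abelian), D_3 has 3 classes, so 6 * 3 = 18, so Z/6Z x D_3 (order 36) has exactly 18 irreducible complex representations.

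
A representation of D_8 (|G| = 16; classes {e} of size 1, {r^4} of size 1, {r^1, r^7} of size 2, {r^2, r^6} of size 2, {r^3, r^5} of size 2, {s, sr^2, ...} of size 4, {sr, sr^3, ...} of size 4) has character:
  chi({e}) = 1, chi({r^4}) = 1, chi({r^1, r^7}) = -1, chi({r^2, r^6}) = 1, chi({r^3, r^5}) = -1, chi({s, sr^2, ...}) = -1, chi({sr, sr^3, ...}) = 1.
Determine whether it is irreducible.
Irreducible: <chi, chi> = 1.

Proof sketch: <chi, chi> = (1/|G|) sum_C |C| * |chi(C)|^2 = (1/16)[1*|1|^2 + 1*|1|^2 + 2*|-1|^2 + 2*|1|^2 + 2*|-1|^2 + 4*|-1|^2 + 4*|1|^2]
  = (1/16)[(1) + (1) + (2) + (2) + (2) + (4) + (4)] = 16/16 = 1.
A character is irreducible iff <chi, chi> = 1, so this representation is irreducible.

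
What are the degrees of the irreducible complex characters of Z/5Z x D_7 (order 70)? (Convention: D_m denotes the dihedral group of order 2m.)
Dimensions: 1, 1, 1, 1, 1, 1, 1, 1, 1, 1, 2, 2, 2, 2, 2, 2, 2, 2, 2, 2, 2, 2, 2, 2, 2

Why: There are 25 irreducibles (= number of conjugacy classes). Their dimensions d_i satisfy sum d_i^2 = |G| = 70: 1 + 1 + 1 + 1 + 1 + 1 + 1 + 1 + 1 + 1 + 4 + 4 + 4 + 4 + 4 + 4 + 4 + 4 + 4 + 4 + 4 + 4 + 4 + 4 + 4 = 70. (For the product with Z/5Z: each of the 5 1-dim characters of Z/5Z tensors with each irrep of D_7, giving 5 copies of each D_7-dimension.)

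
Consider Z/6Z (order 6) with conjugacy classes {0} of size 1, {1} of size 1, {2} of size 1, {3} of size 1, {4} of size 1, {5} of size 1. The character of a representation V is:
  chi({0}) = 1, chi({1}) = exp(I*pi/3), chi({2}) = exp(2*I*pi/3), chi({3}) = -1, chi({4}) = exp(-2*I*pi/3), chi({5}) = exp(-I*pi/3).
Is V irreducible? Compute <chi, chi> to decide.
Irreducible: <chi, chi> = 1.

Proof sketch: <chi, chi> = (1/|G|) sum_C |C| * |chi(C)|^2 = (1/6)[1*|1|^2 + 1*|exp(I*pi/3)|^2 + 1*|exp(2*I*pi/3)|^2 + 1*|-1|^2 + 1*|exp(-2*I*pi/3)|^2 + 1*|exp(-I*pi/3)|^2]
  = (1/6)[(1) + (1) + (1) + (1) + (1) + (1)] = 6/6 = 1.
(Exp terms are combined using exp(i*s)*conj(exp(i*t)) = exp(i*(s-t)), and sums of them are collapsed using the identity that for every m > 1 the m distinct m-th roots of unity sum to 0, e.g. 1 + exp(2*I*pi/3) + exp(-2*I*pi/3) = 0.)
A character is irreducible iff <chi, chi> = 1, so this representation is irreducible.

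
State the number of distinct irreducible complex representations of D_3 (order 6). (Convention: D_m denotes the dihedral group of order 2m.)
3

Derivation: The number of irreducible complex representations of a finite group equals its number of conjugacy classes. D_3 has 3 conjugacy classes ((n+3)/2 for n odd), so D_3 (order 6) has exactly 3 irreducible complex representations.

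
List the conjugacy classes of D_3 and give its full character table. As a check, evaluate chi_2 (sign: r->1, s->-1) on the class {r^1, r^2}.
Conjugacy classes: {e} of size 1, {r^1, r^2} of size 2, {s, sr, ..., sr^2} of size 3.
Character table:
  irrep \ class              {e} (size 1)  {r^1, r^2} (size 2)  {s, sr, ..., sr^2} (size 3)
  chi_1 (triv)               1             1                    1                          
  chi_2 (sign: r->1, s->-1)  1             1                    -1                         
  chi_3 (2d, j=1)            2             -1                   0                          

Spot check: chi_2 (sign: r->1, s->-1) on {r^1, r^2} = 1.

D_3 has order 2*3 = 6 with 3 conjugacy classes, hence 3 irreducibles. Sum of squared dims 1 + 1 + 4 = 6 = |G|. Linear characters come from the abelianisation; the 2-dimensional irreps have character r^k -> 2*cos(2*pi*j*k/3), reflections -> 0.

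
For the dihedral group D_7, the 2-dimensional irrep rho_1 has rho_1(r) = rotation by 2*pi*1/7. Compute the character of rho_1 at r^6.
chi_{rho_1}(r^6) = 2*cos(2*pi*1*6/7) = 2*cos(2*pi/7)

Details: rho_1(r^6) is rotation by angle 2*pi*1*6/7, whose trace is 2*cos(2*pi*1*6/7) = 2*cos(2*pi/7).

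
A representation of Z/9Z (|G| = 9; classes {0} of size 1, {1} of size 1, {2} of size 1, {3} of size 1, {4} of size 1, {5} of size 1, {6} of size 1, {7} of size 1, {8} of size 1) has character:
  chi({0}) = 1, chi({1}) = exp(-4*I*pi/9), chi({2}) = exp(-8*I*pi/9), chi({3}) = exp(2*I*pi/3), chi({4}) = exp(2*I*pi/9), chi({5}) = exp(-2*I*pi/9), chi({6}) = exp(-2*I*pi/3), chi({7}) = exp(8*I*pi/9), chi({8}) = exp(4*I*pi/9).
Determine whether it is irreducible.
Irreducible: <chi, chi> = 1.

Details: <chi, chi> = (1/|G|) sum_C |C| * |chi(C)|^2 = (1/9)[1*|1|^2 + 1*|exp(-4*I*pi/9)|^2 + 1*|exp(-8*I*pi/9)|^2 + 1*|exp(2*I*pi/3)|^2 + 1*|exp(2*I*pi/9)|^2 + 1*|exp(-2*I*pi/9)|^2 + 1*|exp(-2*I*pi/3)|^2 + 1*|exp(8*I*pi/9)|^2 + 1*|exp(4*I*pi/9)|^2]
  = (1/9)[(1) + (1) + (1) + (1) + (1) + (1) + (1) + (1) + (1)] = 9/9 = 1.
(Exp terms are combined using exp(i*s)*conj(exp(i*t)) = exp(i*(s-t)), and sums of them are collapsed using the identity that for every m > 1 the m distinct m-th roots of unity sum to 0, e.g. 1 + exp(2*I*pi/3) + exp(-2*I*pi/3) = 0.)
A character is irreducible iff <chi, chi> = 1, so this representation is irreducible.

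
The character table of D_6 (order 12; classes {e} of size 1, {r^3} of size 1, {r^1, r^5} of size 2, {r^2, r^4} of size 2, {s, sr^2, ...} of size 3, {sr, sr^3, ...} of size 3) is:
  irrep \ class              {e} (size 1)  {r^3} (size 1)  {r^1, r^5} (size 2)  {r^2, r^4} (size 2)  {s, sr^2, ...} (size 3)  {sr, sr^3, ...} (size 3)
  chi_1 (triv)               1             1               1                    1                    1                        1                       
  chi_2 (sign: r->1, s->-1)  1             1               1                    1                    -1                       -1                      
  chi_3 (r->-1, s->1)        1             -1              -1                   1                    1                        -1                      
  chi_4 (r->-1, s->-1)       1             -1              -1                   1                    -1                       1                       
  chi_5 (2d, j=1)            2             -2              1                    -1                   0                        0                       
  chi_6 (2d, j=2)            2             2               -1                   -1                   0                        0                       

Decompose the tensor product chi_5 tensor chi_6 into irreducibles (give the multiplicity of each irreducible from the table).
chi_5 tensor chi_6 = chi_3 + chi_4 + chi_5 (all other irreducibles have multiplicity 0).

Justification: The character of a tensor product is the pointwise product (chi_5 * chi_6)(C) = chi_5(C) * chi_6(C):
  {e}: (2)*(2), {r^3}: (-2)*(2), {r^1, r^5}: (1)*(-1), {r^2, r^4}: (-1)*(-1), {s, sr^2, ...}: (0)*(0), {sr, sr^3, ...}: (0)*(0)
so (chi_5 * chi_6) takes values
  {e} -> 4, {r^3} -> -4, {r^1, r^5} -> -1, {r^2, r^4} -> 1, {s, sr^2, ...} -> 0, {sr, sr^3, ...} -> 0.
Now take the inner product of this character with each irreducible chi from the table, <chi_5*chi_6, chi> = (1/12) sum_C |C| (chi_5*chi_6)(C) conj(chi(C)):
  <chi_5*chi_6, chi_1> = (1/12)[1*(4)*conj(1) + 1*(-4)*conj(1) + 2*(-1)*conj(1) + 2*(1)*conj(1) + 3*(0)*conj(1) + 3*(0)*conj(1)]
      = (1/12)[(4) + (-4) + (-2) + (2) + (0) + (0)] = 0/12 = 0
  <chi_5*chi_6, chi_2> = (1/12)[1*(4)*conj(1) + 1*(-4)*conj(1) + 2*(-1)*conj(1) + 2*(1)*conj(1) + 3*(0)*conj(-1) + 3*(0)*conj(-1)]
      = (1/12)[(4) + (-4) + (-2) + (2) + (0) + (0)] = 0/12 = 0
  <chi_5*chi_6, chi_3> = (1/12)[1*(4)*conj(1) + 1*(-4)*conj(-1) + 2*(-1)*conj(-1) + 2*(1)*conj(1) + 3*(0)*conj(1) + 3*(0)*conj(-1)]
      = (1/12)[(4) + (4) + (2) + (2) + (0) + (0)] = 12/12 = 1
  <chi_5*chi_6, chi_4> = (1/12)[1*(4)*conj(1) + 1*(-4)*conj(-1) + 2*(-1)*conj(-1) + 2*(1)*conj(1) + 3*(0)*conj(-1) + 3*(0)*conj(1)]
      = (1/12)[(4) + (4) + (2) + (2) + (0) + (0)] = 12/12 = 1
  <chi_5*chi_6, chi_5> = (1/12)[1*(4)*conj(2) + 1*(-4)*conj(-2) + 2*(-1)*conj(1) + 2*(1)*conj(-1) + 3*(0)*conj(0) + 3*(0)*conj(0)]
      = (1/12)[(8) + (8) + (-2) + (-2) + (0) + (0)] = 12/12 = 1
  <chi_5*chi_6, chi_6> = (1/12)[1*(4)*conj(2) + 1*(-4)*conj(2) + 2*(-1)*conj(-1) + 2*(1)*conj(-1) + 3*(0)*conj(0) + 3*(0)*conj(0)]
      = (1/12)[(8) + (-8) + (2) + (-2) + (0) + (0)] = 0/12 = 0
Hence the multiplicities are chi_3: 1, chi_4: 1, chi_5: 1. Dimension check: dim(chi_5)*dim(chi_6) = 2*2 = 4 and sum (mult * dim) = 1*1 + 1*1 + 1*2 = 4.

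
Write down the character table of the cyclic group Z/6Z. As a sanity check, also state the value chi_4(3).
Character table of Z/6Z (irreps indexed chi_0,...,chi_5 with chi_k(m) = zeta_6^(k*m), zeta_6 = exp(2*pi*i/6)):
  irrep \ class  {0} (size 1)  {1} (size 1)    {2} (size 1)    {3} (size 1)  {4} (size 1)    {5} (size 1)  
  chi_0          1             1               1               1             1               1             
  chi_1          1             exp(I*pi/3)     exp(2*I*pi/3)   -1            exp(-2*I*pi/3)  exp(-I*pi/3)  
  chi_2          1             exp(2*I*pi/3)   exp(-2*I*pi/3)  1             exp(2*I*pi/3)   exp(-2*I*pi/3)
  chi_3          1             -1              1               -1            1               -1            
  chi_4          1             exp(-2*I*pi/3)  exp(2*I*pi/3)   1             exp(-2*I*pi/3)  exp(2*I*pi/3) 
  chi_5          1             exp(-I*pi/3)    exp(-2*I*pi/3)  -1            exp(2*I*pi/3)   exp(I*pi/3)   

Spot check: chi_4(3) = zeta_6^(4*3) = zeta_6^12 = 1.

Explanation: Z/6Z is abelian, so all 6 irreducible complex representations are 1-dimensional. They are given by chi_k(m) = zeta_6^(k*m) for k = 0,...,5. Row orthogonality: sum_m chi_k(m) conj(chi_l(m)) = 6 * [k = l].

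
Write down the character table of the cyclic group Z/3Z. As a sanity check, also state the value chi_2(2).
Character table of Z/3Z (irreps indexed chi_0,...,chi_2 with chi_k(m) = zeta_3^(k*m), zeta_3 = exp(2*pi*i/3)):
  irrep \ class  {0} (size 1)  {1} (size 1)    {2} (size 1)  
  chi_0          1             1               1             
  chi_1          1             exp(2*I*pi/3)   exp(-2*I*pi/3)
  chi_2          1             exp(-2*I*pi/3)  exp(2*I*pi/3) 

Spot check: chi_2(2) = zeta_3^(2*2) = zeta_3^4 = exp(2*I*pi/3).

Justification: Z/3Z is abelian, so all 3 irreducible complex representations are 1-dimensional. They are given by chi_k(m) = zeta_3^(k*m) for k = 0,...,2. Row orthogonality: sum_m chi_k(m) conj(chi_l(m)) = 3 * [k = l].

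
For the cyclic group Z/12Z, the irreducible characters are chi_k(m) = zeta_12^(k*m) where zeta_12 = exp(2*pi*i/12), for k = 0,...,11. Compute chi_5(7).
chi_5(7) = zeta_12^35 = exp(-I*pi/6)

chi_5(7) = zeta_12^(5*7) = zeta_12^35. Since zeta_12^12 = 1, this equals zeta_12^11 = exp(2*pi*i*11/12) = exp(-I*pi/6).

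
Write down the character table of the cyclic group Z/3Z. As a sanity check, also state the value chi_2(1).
Character table of Z/3Z (irreps indexed chi_0,...,chi_2 with chi_k(m) = zeta_3^(k*m), zeta_3 = exp(2*pi*i/3)):
  irrep \ class  {0} (size 1)  {1} (size 1)    {2} (size 1)  
  chi_0          1             1               1             
  chi_1          1             exp(2*I*pi/3)   exp(-2*I*pi/3)
  chi_2          1             exp(-2*I*pi/3)  exp(2*I*pi/3) 

Spot check: chi_2(1) = zeta_3^(2*1) = zeta_3^2 = exp(-2*I*pi/3).

Justification: Z/3Z is abelian, so all 3 irreducible complex representations are 1-dimensional. They are given by chi_k(m) = zeta_3^(k*m) for k = 0,...,2. Row orthogonality: sum_m chi_k(m) conj(chi_l(m)) = 3 * [k = l].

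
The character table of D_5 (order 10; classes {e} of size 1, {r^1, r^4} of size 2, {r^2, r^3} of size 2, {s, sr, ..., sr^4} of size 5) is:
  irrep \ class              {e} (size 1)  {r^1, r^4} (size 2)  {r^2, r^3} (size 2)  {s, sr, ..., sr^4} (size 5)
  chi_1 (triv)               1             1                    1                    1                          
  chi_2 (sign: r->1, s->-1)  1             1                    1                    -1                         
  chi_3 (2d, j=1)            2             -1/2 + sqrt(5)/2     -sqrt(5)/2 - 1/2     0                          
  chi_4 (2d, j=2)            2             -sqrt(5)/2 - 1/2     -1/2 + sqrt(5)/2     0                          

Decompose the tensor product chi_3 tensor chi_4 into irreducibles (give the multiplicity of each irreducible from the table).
chi_3 tensor chi_4 = chi_3 + chi_4 (all other irreducibles have multiplicity 0).

Solution. The character of a tensor product is the pointwise product (chi_3 * chi_4)(C) = chi_3(C) * chi_4(C):
  {e}: (2)*(2), {r^1, r^4}: (-1/2 + sqrt(5)/2)*(-sqrt(5)/2 - 1/2), {r^2, r^3}: (-sqrt(5)/2 - 1/2)*(-1/2 + sqrt(5)/2), {s, sr, ..., sr^4}: (0)*(0)
so (chi_3 * chi_4) takes values
  {e} -> 4, {r^1, r^4} -> -1, {r^2, r^3} -> -1, {s, sr, ..., sr^4} -> 0.
Now take the inner product of this character with each irreducible chi from the table, <chi_3*chi_4, chi> = (1/10) sum_C |C| (chi_3*chi_4)(C) conj(chi(C)):
  <chi_3*chi_4, chi_1> = (1/10)[1*(4)*conj(1) + 2*(-1)*conj(1) + 2*(-1)*conj(1) + 5*(0)*conj(1)]
      = (1/10)[(4) + (-2) + (-2) + (0)] = 0/10 = 0
  <chi_3*chi_4, chi_2> = (1/10)[1*(4)*conj(1) + 2*(-1)*conj(1) + 2*(-1)*conj(1) + 5*(0)*conj(-1)]
      = (1/10)[(4) + (-2) + (-2) + (0)] = 0/10 = 0
  <chi_3*chi_4, chi_3> = (1/10)[1*(4)*conj(2) + 2*(-1)*conj(-1/2 + sqrt(5)/2) + 2*(-1)*conj(-sqrt(5)/2 - 1/2) + 5*(0)*conj(0)]
      = (1/10)[(8) + (1 - sqrt(5)) + (1 + sqrt(5)) + (0)] = 10/10 = 1
  <chi_3*chi_4, chi_4> = (1/10)[1*(4)*conj(2) + 2*(-1)*conj(-sqrt(5)/2 - 1/2) + 2*(-1)*conj(-1/2 + sqrt(5)/2) + 5*(0)*conj(0)]
      = (1/10)[(8) + (1 + sqrt(5)) + (1 - sqrt(5)) + (0)] = 10/10 = 1
Hence the multiplicities are chi_3: 1, chi_4: 1. Dimension check: dim(chi_3)*dim(chi_4) = 2*2 = 4 and sum (mult * dim) = 1*2 + 1*2 = 4.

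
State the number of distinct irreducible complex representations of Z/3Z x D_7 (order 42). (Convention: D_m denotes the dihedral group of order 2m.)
15

The number of irreducible complex representations of a finite group equals its number of conjugacy classes. For a direct product, #classes(G x H) = #classes(G) * #classes(H). Z/3Z has 3 classes (abelian), D_7 has 5 classes, so 3 * 5 = 15, so Z/3Z x D_7 (order 42) has exactly 15 irreducible complex representations.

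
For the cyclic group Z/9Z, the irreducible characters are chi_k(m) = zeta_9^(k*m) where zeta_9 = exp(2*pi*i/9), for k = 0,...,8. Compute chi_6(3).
chi_6(3) = zeta_9^18 = 1

Proof sketch: chi_6(3) = zeta_9^(6*3) = zeta_9^18. Since zeta_9^9 = 1, this equals zeta_9^0 = exp(2*pi*i*0/9) = 1.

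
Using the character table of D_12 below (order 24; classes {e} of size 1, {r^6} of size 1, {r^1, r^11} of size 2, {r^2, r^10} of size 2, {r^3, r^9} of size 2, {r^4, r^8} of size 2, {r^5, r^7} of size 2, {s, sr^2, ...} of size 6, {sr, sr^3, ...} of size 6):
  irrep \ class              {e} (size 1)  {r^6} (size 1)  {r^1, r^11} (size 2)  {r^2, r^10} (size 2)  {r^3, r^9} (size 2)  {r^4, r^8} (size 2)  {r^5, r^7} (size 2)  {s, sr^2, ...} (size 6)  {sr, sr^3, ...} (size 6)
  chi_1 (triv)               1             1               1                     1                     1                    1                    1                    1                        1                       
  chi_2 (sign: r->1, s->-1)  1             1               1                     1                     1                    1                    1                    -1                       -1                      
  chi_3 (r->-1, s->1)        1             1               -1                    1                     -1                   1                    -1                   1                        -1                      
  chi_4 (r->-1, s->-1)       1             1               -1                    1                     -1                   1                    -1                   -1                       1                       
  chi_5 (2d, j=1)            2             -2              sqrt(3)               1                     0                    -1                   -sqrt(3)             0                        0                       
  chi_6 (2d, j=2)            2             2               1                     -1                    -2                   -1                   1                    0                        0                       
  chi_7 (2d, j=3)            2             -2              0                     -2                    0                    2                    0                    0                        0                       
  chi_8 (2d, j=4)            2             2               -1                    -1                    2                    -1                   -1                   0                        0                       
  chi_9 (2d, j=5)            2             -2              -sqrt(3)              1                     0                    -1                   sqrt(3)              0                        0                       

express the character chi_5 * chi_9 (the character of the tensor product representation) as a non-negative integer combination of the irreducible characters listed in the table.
chi_5 tensor chi_9 = chi_3 + chi_4 + chi_8 (all other irreducibles have multiplicity 0).

Solution. The character of a tensor product is the pointwise product (chi_5 * chi_9)(C) = chi_5(C) * chi_9(C):
  {e}: (2)*(2), {r^6}: (-2)*(-2), {r^1, r^11}: (sqrt(3))*(-sqrt(3)), {r^2, r^10}: (1)*(1), {r^3, r^9}: (0)*(0), {r^4, r^8}: (-1)*(-1), {r^5, r^7}: (-sqrt(3))*(sqrt(3)), {s, sr^2, ...}: (0)*(0), {sr, sr^3, ...}: (0)*(0)
so (chi_5 * chi_9) takes values
  {e} -> 4, {r^6} -> 4, {r^1, r^11} -> -3, {r^2, r^10} -> 1, {r^3, r^9} -> 0, {r^4, r^8} -> 1, {r^5, r^7} -> -3, {s, sr^2, ...} -> 0, {sr, sr^3, ...} -> 0.
Now take the inner product of this character with each irreducible chi from the table, <chi_5*chi_9, chi> = (1/24) sum_C |C| (chi_5*chi_9)(C) conj(chi(C)):
  <chi_5*chi_9, chi_1> = (1/24)[1*(4)*conj(1) + 1*(4)*conj(1) + 2*(-3)*conj(1) + 2*(1)*conj(1) + 2*(0)*conj(1) + 2*(1)*conj(1) + 2*(-3)*conj(1) + 6*(0)*conj(1) + 6*(0)*conj(1)]
      = (1/24)[(4) + (4) + (-6) + (2) + (0) + (2) + (-6) + (0) + (0)] = 0/24 = 0
  <chi_5*chi_9, chi_2> = (1/24)[1*(4)*conj(1) + 1*(4)*conj(1) + 2*(-3)*conj(1) + 2*(1)*conj(1) + 2*(0)*conj(1) + 2*(1)*conj(1) + 2*(-3)*conj(1) + 6*(0)*conj(-1) + 6*(0)*conj(-1)]
      = (1/24)[(4) + (4) + (-6) + (2) + (0) + (2) + (-6) + (0) + (0)] = 0/24 = 0
  <chi_5*chi_9, chi_3> = (1/24)[1*(4)*conj(1) + 1*(4)*conj(1) + 2*(-3)*conj(-1) + 2*(1)*conj(1) + 2*(0)*conj(-1) + 2*(1)*conj(1) + 2*(-3)*conj(-1) + 6*(0)*conj(1) + 6*(0)*conj(-1)]
      = (1/24)[(4) + (4) + (6) + (2) + (0) + (2) + (6) + (0) + (0)] = 24/24 = 1
  <chi_5*chi_9, chi_4> = (1/24)[1*(4)*conj(1) + 1*(4)*conj(1) + 2*(-3)*conj(-1) + 2*(1)*conj(1) + 2*(0)*conj(-1) + 2*(1)*conj(1) + 2*(-3)*conj(-1) + 6*(0)*conj(-1) + 6*(0)*conj(1)]
      = (1/24)[(4) + (4) + (6) + (2) + (0) + (2) + (6) + (0) + (0)] = 24/24 = 1
  <chi_5*chi_9, chi_5> = (1/24)[1*(4)*conj(2) + 1*(4)*conj(-2) + 2*(-3)*conj(sqrt(3)) + 2*(1)*conj(1) + 2*(0)*conj(0) + 2*(1)*conj(-1) + 2*(-3)*conj(-sqrt(3)) + 6*(0)*conj(0) + 6*(0)*conj(0)]
      = (1/24)[(8) + (-8) + (-6*sqrt(3)) + (2) + (0) + (-2) + (6*sqrt(3)) + (0) + (0)] = 0/24 = 0
  <chi_5*chi_9, chi_6> = (1/24)[1*(4)*conj(2) + 1*(4)*conj(2) + 2*(-3)*conj(1) + 2*(1)*conj(-1) + 2*(0)*conj(-2) + 2*(1)*conj(-1) + 2*(-3)*conj(1) + 6*(0)*conj(0) + 6*(0)*conj(0)]
      = (1/24)[(8) + (8) + (-6) + (-2) + (0) + (-2) + (-6) + (0) + (0)] = 0/24 = 0
  <chi_5*chi_9, chi_7> = (1/24)[1*(4)*conj(2) + 1*(4)*conj(-2) + 2*(-3)*conj(0) + 2*(1)*conj(-2) + 2*(0)*conj(0) + 2*(1)*conj(2) + 2*(-3)*conj(0) + 6*(0)*conj(0) + 6*(0)*conj(0)]
      = (1/24)[(8) + (-8) + (0) + (-4) + (0) + (4) + (0) + (0) + (0)] = 0/24 = 0
  <chi_5*chi_9, chi_8> = (1/24)[1*(4)*conj(2) + 1*(4)*conj(2) + 2*(-3)*conj(-1) + 2*(1)*conj(-1) + 2*(0)*conj(2) + 2*(1)*conj(-1) + 2*(-3)*conj(-1) + 6*(0)*conj(0) + 6*(0)*conj(0)]
      = (1/24)[(8) + (8) + (6) + (-2) + (0) + (-2) + (6) + (0) + (0)] = 24/24 = 1
  <chi_5*chi_9, chi_9> = (1/24)[1*(4)*conj(2) + 1*(4)*conj(-2) + 2*(-3)*conj(-sqrt(3)) + 2*(1)*conj(1) + 2*(0)*conj(0) + 2*(1)*conj(-1) + 2*(-3)*conj(sqrt(3)) + 6*(0)*conj(0) + 6*(0)*conj(0)]
      = (1/24)[(8) + (-8) + (6*sqrt(3)) + (2) + (0) + (-2) + (-6*sqrt(3)) + (0) + (0)] = 0/24 = 0
Hence the multiplicities are chi_3: 1, chi_4: 1, chi_8: 1. Dimension check: dim(chi_5)*dim(chi_9) = 2*2 = 4 and sum (mult * dim) = 1*1 + 1*1 + 1*2 = 4.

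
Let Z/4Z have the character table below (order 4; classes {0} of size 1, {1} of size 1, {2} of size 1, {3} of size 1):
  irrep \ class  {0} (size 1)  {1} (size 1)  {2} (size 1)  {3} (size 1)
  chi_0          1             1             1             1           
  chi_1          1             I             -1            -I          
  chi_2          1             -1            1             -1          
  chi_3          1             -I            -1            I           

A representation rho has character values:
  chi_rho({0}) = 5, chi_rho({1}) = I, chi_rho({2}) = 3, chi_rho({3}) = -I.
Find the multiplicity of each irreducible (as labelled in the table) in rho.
Multiplicities: chi_0: 2, chi_1: 1, chi_2: 2, chi_3: 0.

Details: Use <chi_rho, chi> = (1/|G|) sum_C |C| * chi_rho(C) * conj(chi(C)) with |G| = 4 for each irreducible chi in the table:
  <chi_rho, chi_0> = (1/4)[1*(5)*conj(1) + 1*(I)*conj(1) + 1*(3)*conj(1) + 1*(-I)*conj(1)]
      = (1/4)[(5) + (I) + (3) + (-I)] = 8/4 = 2
  <chi_rho, chi_1> = (1/4)[1*(5)*conj(1) + 1*(I)*conj(I) + 1*(3)*conj(-1) + 1*(-I)*conj(-I)]
      = (1/4)[(5) + (1) + (-3) + (1)] = 4/4 = 1
  <chi_rho, chi_2> = (1/4)[1*(5)*conj(1) + 1*(I)*conj(-1) + 1*(3)*conj(1) + 1*(-I)*conj(-1)]
      = (1/4)[(5) + (-I) + (3) + (I)] = 8/4 = 2
  <chi_rho, chi_3> = (1/4)[1*(5)*conj(1) + 1*(I)*conj(-I) + 1*(3)*conj(-1) + 1*(-I)*conj(I)]
      = (1/4)[(5) + (-1) + (-3) + (-1)] = 0/4 = 0
(Exp terms are combined using exp(i*s)*conj(exp(i*t)) = exp(i*(s-t)), and sums of them are collapsed using the identity that for every m > 1 the m distinct m-th roots of unity sum to 0, e.g. 1 + exp(2*I*pi/3) + exp(-2*I*pi/3) = 0.)
Dimension check: dim(rho) = sum (mult * dim) = 2*1 + 1*1 + 2*1 + 0*1 = 5 = chi_rho(e) = 5.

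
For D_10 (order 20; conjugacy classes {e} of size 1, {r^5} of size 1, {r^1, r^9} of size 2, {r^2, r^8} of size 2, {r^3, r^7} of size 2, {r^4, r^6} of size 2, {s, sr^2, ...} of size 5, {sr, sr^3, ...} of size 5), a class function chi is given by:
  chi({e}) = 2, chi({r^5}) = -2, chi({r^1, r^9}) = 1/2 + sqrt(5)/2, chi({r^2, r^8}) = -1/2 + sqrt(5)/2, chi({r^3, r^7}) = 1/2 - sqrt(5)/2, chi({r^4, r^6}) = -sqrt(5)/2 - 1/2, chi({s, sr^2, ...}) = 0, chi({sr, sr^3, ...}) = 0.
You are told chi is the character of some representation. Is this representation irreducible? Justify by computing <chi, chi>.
Irreducible: <chi, chi> = 1.

Derivation: <chi, chi> = (1/|G|) sum_C |C| * |chi(C)|^2 = (1/20)[1*|2|^2 + 1*|-2|^2 + 2*|1/2 + sqrt(5)/2|^2 + 2*|-1/2 + sqrt(5)/2|^2 + 2*|1/2 - sqrt(5)/2|^2 + 2*|-sqrt(5)/2 - 1/2|^2 + 5*|0|^2 + 5*|0|^2]
  = (1/20)[(4) + (4) + (sqrt(5) + 3) + (3 - sqrt(5)) + (3 - sqrt(5)) + (sqrt(5) + 3) + (0) + (0)] = 20/20 = 1.
A character is irreducible iff <chi, chi> = 1, so this representation is irreducible.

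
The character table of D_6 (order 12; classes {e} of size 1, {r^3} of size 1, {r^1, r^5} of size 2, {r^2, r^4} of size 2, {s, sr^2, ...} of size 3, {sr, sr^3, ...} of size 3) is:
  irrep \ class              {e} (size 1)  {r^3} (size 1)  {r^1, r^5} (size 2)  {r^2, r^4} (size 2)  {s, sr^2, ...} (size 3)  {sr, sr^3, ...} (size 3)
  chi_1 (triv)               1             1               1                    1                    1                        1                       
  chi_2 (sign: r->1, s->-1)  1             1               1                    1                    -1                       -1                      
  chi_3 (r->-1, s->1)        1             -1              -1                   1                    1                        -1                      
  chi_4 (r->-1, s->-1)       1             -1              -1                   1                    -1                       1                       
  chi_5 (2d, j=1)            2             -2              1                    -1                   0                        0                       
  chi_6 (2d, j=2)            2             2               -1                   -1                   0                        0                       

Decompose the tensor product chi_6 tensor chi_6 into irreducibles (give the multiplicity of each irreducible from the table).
chi_6 tensor chi_6 = chi_1 + chi_2 + chi_6 (all other irreducibles have multiplicity 0).

Solution. The character of a tensor product is the pointwise product (chi_6 * chi_6)(C) = chi_6(C) * chi_6(C):
  {e}: (2)*(2), {r^3}: (2)*(2), {r^1, r^5}: (-1)*(-1), {r^2, r^4}: (-1)*(-1), {s, sr^2, ...}: (0)*(0), {sr, sr^3, ...}: (0)*(0)
so (chi_6 * chi_6) takes values
  {e} -> 4, {r^3} -> 4, {r^1, r^5} -> 1, {r^2, r^4} -> 1, {s, sr^2, ...} -> 0, {sr, sr^3, ...} -> 0.
Now take the inner product of this character with each irreducible chi from the table, <chi_6*chi_6, chi> = (1/12) sum_C |C| (chi_6*chi_6)(C) conj(chi(C)):
  <chi_6*chi_6, chi_1> = (1/12)[1*(4)*conj(1) + 1*(4)*conj(1) + 2*(1)*conj(1) + 2*(1)*conj(1) + 3*(0)*conj(1) + 3*(0)*conj(1)]
      = (1/12)[(4) + (4) + (2) + (2) + (0) + (0)] = 12/12 = 1
  <chi_6*chi_6, chi_2> = (1/12)[1*(4)*conj(1) + 1*(4)*conj(1) + 2*(1)*conj(1) + 2*(1)*conj(1) + 3*(0)*conj(-1) + 3*(0)*conj(-1)]
      = (1/12)[(4) + (4) + (2) + (2) + (0) + (0)] = 12/12 = 1
  <chi_6*chi_6, chi_3> = (1/12)[1*(4)*conj(1) + 1*(4)*conj(-1) + 2*(1)*conj(-1) + 2*(1)*conj(1) + 3*(0)*conj(1) + 3*(0)*conj(-1)]
      = (1/12)[(4) + (-4) + (-2) + (2) + (0) + (0)] = 0/12 = 0
  <chi_6*chi_6, chi_4> = (1/12)[1*(4)*conj(1) + 1*(4)*conj(-1) + 2*(1)*conj(-1) + 2*(1)*conj(1) + 3*(0)*conj(-1) + 3*(0)*conj(1)]
      = (1/12)[(4) + (-4) + (-2) + (2) + (0) + (0)] = 0/12 = 0
  <chi_6*chi_6, chi_5> = (1/12)[1*(4)*conj(2) + 1*(4)*conj(-2) + 2*(1)*conj(1) + 2*(1)*conj(-1) + 3*(0)*conj(0) + 3*(0)*conj(0)]
      = (1/12)[(8) + (-8) + (2) + (-2) + (0) + (0)] = 0/12 = 0
  <chi_6*chi_6, chi_6> = (1/12)[1*(4)*conj(2) + 1*(4)*conj(2) + 2*(1)*conj(-1) + 2*(1)*conj(-1) + 3*(0)*conj(0) + 3*(0)*conj(0)]
      = (1/12)[(8) + (8) + (-2) + (-2) + (0) + (0)] = 12/12 = 1
Hence the multiplicities are chi_1: 1, chi_2: 1, chi_6: 1. Dimension check: dim(chi_6)*dim(chi_6) = 2*2 = 4 and sum (mult * dim) = 1*1 + 1*1 + 1*2 = 4.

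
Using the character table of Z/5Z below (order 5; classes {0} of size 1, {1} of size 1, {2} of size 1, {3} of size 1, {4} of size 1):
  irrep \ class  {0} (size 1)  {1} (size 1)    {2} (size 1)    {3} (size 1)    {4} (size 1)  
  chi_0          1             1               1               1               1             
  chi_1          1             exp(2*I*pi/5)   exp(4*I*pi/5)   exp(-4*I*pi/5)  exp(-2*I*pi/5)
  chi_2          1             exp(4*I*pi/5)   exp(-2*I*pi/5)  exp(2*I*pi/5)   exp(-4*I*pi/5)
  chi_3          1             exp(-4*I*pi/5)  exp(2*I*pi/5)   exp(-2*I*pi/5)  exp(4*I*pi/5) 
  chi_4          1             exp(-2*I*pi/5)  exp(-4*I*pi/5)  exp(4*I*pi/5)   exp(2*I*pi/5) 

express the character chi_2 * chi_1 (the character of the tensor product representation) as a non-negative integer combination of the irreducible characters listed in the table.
chi_2 tensor chi_1 = chi_3 (all other irreducibles have multiplicity 0).

Details: The character of a tensor product is the pointwise product (chi_2 * chi_1)(C) = chi_2(C) * chi_1(C):
  {0}: (1)*(1), {1}: (exp(4*I*pi/5))*(exp(2*I*pi/5)), {2}: (exp(-2*I*pi/5))*(exp(4*I*pi/5)), {3}: (exp(2*I*pi/5))*(exp(-4*I*pi/5)), {4}: (exp(-4*I*pi/5))*(exp(-2*I*pi/5))
so (chi_2 * chi_1) takes values
  {0} -> 1, {1} -> exp(-4*I*pi/5), {2} -> exp(2*I*pi/5), {3} -> exp(-2*I*pi/5), {4} -> exp(4*I*pi/5).
Now take the inner product of this character with each irreducible chi from the table, <chi_2*chi_1, chi> = (1/5) sum_C |C| (chi_2*chi_1)(C) conj(chi(C)):
  <chi_2*chi_1, chi_0> = (1/5)[1*(1)*conj(1) + 1*(exp(-4*I*pi/5))*conj(1) + 1*(exp(2*I*pi/5))*conj(1) + 1*(exp(-2*I*pi/5))*conj(1) + 1*(exp(4*I*pi/5))*conj(1)]
      = (1/5)[(1) + (exp(-4*I*pi/5)) + (exp(2*I*pi/5)) + (exp(-2*I*pi/5)) + (exp(4*I*pi/5))] = 0/5 = 0
  <chi_2*chi_1, chi_1> = (1/5)[1*(1)*conj(1) + 1*(exp(-4*I*pi/5))*conj(exp(2*I*pi/5)) + 1*(exp(2*I*pi/5))*conj(exp(4*I*pi/5)) + 1*(exp(-2*I*pi/5))*conj(exp(-4*I*pi/5)) + 1*(exp(4*I*pi/5))*conj(exp(-2*I*pi/5))]
      = (1/5)[(1) + (exp(4*I*pi/5)) + (exp(-2*I*pi/5)) + (exp(2*I*pi/5)) + (exp(-4*I*pi/5))] = 0/5 = 0
  <chi_2*chi_1, chi_2> = (1/5)[1*(1)*conj(1) + 1*(exp(-4*I*pi/5))*conj(exp(4*I*pi/5)) + 1*(exp(2*I*pi/5))*conj(exp(-2*I*pi/5)) + 1*(exp(-2*I*pi/5))*conj(exp(2*I*pi/5)) + 1*(exp(4*I*pi/5))*conj(exp(-4*I*pi/5))]
      = (1/5)[(1) + (exp(2*I*pi/5)) + (exp(4*I*pi/5)) + (exp(-4*I*pi/5)) + (exp(-2*I*pi/5))] = 0/5 = 0
  <chi_2*chi_1, chi_3> = (1/5)[1*(1)*conj(1) + 1*(exp(-4*I*pi/5))*conj(exp(-4*I*pi/5)) + 1*(exp(2*I*pi/5))*conj(exp(2*I*pi/5)) + 1*(exp(-2*I*pi/5))*conj(exp(-2*I*pi/5)) + 1*(exp(4*I*pi/5))*conj(exp(4*I*pi/5))]
      = (1/5)[(1) + (1) + (1) + (1) + (1)] = 5/5 = 1
  <chi_2*chi_1, chi_4> = (1/5)[1*(1)*conj(1) + 1*(exp(-4*I*pi/5))*conj(exp(-2*I*pi/5)) + 1*(exp(2*I*pi/5))*conj(exp(-4*I*pi/5)) + 1*(exp(-2*I*pi/5))*conj(exp(4*I*pi/5)) + 1*(exp(4*I*pi/5))*conj(exp(2*I*pi/5))]
      = (1/5)[(1) + (exp(-2*I*pi/5)) + (exp(-4*I*pi/5)) + (exp(4*I*pi/5)) + (exp(2*I*pi/5))] = 0/5 = 0
(Exp terms are combined using exp(i*s)*conj(exp(i*t)) = exp(i*(s-t)), and sums of them are collapsed using the identity that for every m > 1 the m distinct m-th roots of unity sum to 0, e.g. 1 + exp(2*I*pi/3) + exp(-2*I*pi/3) = 0.)
Hence the multiplicities are chi_3: 1. Dimension check: dim(chi_2)*dim(chi_1) = 1*1 = 1 and sum (mult * dim) = 1*1 = 1.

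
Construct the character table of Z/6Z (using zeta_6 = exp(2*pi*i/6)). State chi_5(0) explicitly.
Character table of Z/6Z (irreps indexed chi_0,...,chi_5 with chi_k(m) = zeta_6^(k*m), zeta_6 = exp(2*pi*i/6)):
  irrep \ class  {0} (size 1)  {1} (size 1)    {2} (size 1)    {3} (size 1)  {4} (size 1)    {5} (size 1)  
  chi_0          1             1               1               1             1               1             
  chi_1          1             exp(I*pi/3)     exp(2*I*pi/3)   -1            exp(-2*I*pi/3)  exp(-I*pi/3)  
  chi_2          1             exp(2*I*pi/3)   exp(-2*I*pi/3)  1             exp(2*I*pi/3)   exp(-2*I*pi/3)
  chi_3          1             -1              1               -1            1               -1            
  chi_4          1             exp(-2*I*pi/3)  exp(2*I*pi/3)   1             exp(-2*I*pi/3)  exp(2*I*pi/3) 
  chi_5          1             exp(-I*pi/3)    exp(-2*I*pi/3)  -1            exp(2*I*pi/3)   exp(I*pi/3)   

Spot check: chi_5(0) = zeta_6^(5*0) = zeta_6^0 = 1.

Proof sketch: Z/6Z is abelian, so all 6 irreducible complex representations are 1-dimensional. They are given by chi_k(m) = zeta_6^(k*m) for k = 0,...,5. Row orthogonality: sum_m chi_k(m) conj(chi_l(m)) = 6 * [k = l].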